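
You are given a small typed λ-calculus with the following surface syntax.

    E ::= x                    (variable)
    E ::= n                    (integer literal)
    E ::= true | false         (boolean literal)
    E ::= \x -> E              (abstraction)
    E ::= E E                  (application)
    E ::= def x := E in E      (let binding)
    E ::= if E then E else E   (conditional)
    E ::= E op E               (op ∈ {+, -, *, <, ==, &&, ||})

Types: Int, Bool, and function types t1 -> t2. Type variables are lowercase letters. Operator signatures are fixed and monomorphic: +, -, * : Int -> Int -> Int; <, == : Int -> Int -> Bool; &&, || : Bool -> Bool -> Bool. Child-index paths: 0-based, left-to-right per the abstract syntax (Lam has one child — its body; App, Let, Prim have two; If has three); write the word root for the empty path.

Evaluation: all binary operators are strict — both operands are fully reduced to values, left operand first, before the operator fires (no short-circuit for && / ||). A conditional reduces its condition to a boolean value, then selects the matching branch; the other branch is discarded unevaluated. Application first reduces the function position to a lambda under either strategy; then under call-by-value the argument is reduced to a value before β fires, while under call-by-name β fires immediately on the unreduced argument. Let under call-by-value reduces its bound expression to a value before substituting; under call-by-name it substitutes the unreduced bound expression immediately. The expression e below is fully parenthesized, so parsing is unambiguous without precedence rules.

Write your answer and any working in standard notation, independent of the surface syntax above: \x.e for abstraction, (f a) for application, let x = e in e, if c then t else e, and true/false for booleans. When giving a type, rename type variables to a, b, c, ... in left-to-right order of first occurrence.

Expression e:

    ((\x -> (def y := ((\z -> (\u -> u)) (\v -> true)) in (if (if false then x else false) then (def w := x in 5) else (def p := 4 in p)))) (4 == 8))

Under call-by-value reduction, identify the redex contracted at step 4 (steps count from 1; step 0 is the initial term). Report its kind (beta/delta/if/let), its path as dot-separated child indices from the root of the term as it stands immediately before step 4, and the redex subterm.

Working:
step 0: ((\x.(let y = ((\z.(\u.u)) (\v.true)) in (if (if false then x else false) then (let w = x in 5) else (let p = 4 in p)))) (4 == 8))
step 1: [delta@1] ((\x.(let y = ((\z.(\u.u)) (\v.true)) in (if (if false then x else false) then (let w = x in 5) else (let p = 4 in p)))) false)
step 2: [beta@root] (let y = ((\z.(\u.u)) (\v.true)) in (if (if false then false else false) then (let w = false in 5) else (let p = 4 in p)))
step 3: [beta@0] (let y = (\u.u) in (if (if false then false else false) then (let w = false in 5) else (let p = 4 in p)))
step 4: [let@root] (if (if false then false else false) then (let w = false in 5) else (let p = 4 in p))

Answer: let at root : (let y = (\u.u) in (if (if false then false else false) then (let w = false in 5) else (let p = 4 in p)))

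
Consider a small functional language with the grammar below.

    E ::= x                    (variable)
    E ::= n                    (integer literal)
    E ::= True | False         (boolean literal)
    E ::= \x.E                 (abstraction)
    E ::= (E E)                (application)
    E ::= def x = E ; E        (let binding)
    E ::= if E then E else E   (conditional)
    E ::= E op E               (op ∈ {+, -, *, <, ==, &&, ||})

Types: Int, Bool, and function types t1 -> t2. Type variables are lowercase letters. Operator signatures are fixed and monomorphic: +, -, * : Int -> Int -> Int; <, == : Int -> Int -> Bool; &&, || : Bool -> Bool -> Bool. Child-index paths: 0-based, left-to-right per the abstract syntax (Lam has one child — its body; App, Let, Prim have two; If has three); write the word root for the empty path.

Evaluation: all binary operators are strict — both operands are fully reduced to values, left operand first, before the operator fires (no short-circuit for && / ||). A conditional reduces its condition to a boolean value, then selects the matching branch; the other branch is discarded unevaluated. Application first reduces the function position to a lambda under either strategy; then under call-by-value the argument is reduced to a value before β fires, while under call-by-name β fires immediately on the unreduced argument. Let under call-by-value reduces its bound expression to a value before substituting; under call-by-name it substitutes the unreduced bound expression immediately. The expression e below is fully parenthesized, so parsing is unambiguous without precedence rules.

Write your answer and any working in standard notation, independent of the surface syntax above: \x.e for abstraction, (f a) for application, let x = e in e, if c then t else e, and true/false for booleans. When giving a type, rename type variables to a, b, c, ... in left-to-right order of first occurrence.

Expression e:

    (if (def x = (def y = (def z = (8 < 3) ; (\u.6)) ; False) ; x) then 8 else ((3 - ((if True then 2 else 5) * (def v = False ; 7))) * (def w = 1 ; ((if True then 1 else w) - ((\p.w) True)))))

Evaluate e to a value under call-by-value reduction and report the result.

Answer: 0

Derivation:
step 0: (if (let x = (let y = (let z = (8 < 3) in (\u.6)) in false) in x) then 8 else ((3 - ((if true then 2 else 5) * (let v = false in 7))) * (let w = 1 in ((if true then 1 else w) - ((\p.w) true)))))
step 1: [delta@0.0.0.0] (if (let x = (let y = (let z = false in (\u.6)) in false) in x) then 8 else ((3 - ((if true then 2 else 5) * (let v = false in 7))) * (let w = 1 in ((if true then 1 else w) - ((\p.w) true)))))
step 2: [let@0.0.0] (if (let x = (let y = (\u.6) in false) in x) then 8 else ((3 - ((if true then 2 else 5) * (let v = false in 7))) * (let w = 1 in ((if true then 1 else w) - ((\p.w) true)))))
step 3: [let@0.0] (if (let x = false in x) then 8 else ((3 - ((if true then 2 else 5) * (let v = false in 7))) * (let w = 1 in ((if true then 1 else w) - ((\p.w) true)))))
step 4: [let@0] (if false then 8 else ((3 - ((if true then 2 else 5) * (let v = false in 7))) * (let w = 1 in ((if true then 1 else w) - ((\p.w) true)))))
step 5: [if@root] ((3 - ((if true then 2 else 5) * (let v = false in 7))) * (let w = 1 in ((if true then 1 else w) - ((\p.w) true))))
step 6: [if@0.1.0] ((3 - (2 * (let v = false in 7))) * (let w = 1 in ((if true then 1 else w) - ((\p.w) true))))
step 7: [let@0.1.1] ((3 - (2 * 7)) * (let w = 1 in ((if true then 1 else w) - ((\p.w) true))))
step 8: [delta@0.1] ((3 - 14) * (let w = 1 in ((if true then 1 else w) - ((\p.w) true))))
step 9: [delta@0] (-11 * (let w = 1 in ((if true then 1 else w) - ((\p.w) true))))
step 10: [let@1] (-11 * ((if true then 1 else 1) - ((\p.1) true)))
step 11: [if@1.0] (-11 * (1 - ((\p.1) true)))
step 12: [beta@1.1] (-11 * (1 - 1))
step 13: [delta@1] (-11 * 0)
step 14: [delta@root] 0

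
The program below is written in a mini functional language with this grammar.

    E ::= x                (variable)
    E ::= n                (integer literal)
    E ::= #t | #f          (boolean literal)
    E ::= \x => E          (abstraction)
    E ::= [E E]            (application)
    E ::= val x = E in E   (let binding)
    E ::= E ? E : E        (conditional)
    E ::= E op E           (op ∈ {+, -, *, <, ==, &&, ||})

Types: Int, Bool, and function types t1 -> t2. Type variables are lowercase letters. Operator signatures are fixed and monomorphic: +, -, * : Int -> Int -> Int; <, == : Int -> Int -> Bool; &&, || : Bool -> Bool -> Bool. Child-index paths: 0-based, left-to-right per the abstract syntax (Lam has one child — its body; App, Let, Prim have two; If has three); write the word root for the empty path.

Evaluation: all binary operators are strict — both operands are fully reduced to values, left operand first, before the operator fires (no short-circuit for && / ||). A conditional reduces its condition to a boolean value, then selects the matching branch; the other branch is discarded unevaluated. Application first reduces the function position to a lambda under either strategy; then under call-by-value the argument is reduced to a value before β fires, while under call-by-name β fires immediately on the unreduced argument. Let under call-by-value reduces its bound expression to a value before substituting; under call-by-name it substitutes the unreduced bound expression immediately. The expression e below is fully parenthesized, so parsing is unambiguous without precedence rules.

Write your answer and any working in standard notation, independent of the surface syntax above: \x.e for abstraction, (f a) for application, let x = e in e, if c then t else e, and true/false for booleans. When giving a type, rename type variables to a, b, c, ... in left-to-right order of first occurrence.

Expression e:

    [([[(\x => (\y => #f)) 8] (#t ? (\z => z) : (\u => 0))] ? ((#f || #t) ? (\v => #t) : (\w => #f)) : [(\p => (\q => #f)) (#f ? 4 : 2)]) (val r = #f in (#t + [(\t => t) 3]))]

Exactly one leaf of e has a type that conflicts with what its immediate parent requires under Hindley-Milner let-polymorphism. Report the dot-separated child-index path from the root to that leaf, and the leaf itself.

Answer: 1.1.0 : true

Derivation:
\y._ : b -> Bool
\x._ : a -> b -> Bool
  unify a -> b -> Bool ~ Int -> c
  unify a ~ Int
  unify b -> Bool ~ c
_ _ : b -> Bool
  unify Bool ~ Bool
z : d
\z._ : d -> d
\u._ : e -> Int
  unify d -> d ~ e -> Int
  unify d ~ e
  unify e ~ Int
  unify b -> Bool ~ (Int -> Int) -> f
  unify b ~ Int -> Int
  unify Bool ~ f
_ _ : Bool
  unify Bool ~ Bool
  unify Bool ~ Bool
  unify Bool ~ Bool
  unify Bool ~ Bool
\v._ : g -> Bool
\w._ : h -> Bool
  unify g -> Bool ~ h -> Bool
  unify g ~ h
  unify Bool ~ Bool
\q._ : j -> Bool
\p._ : i -> j -> Bool
  unify Bool ~ Bool
  unify Int ~ Int
  unify i -> j -> Bool ~ Int -> k
  unify i ~ Int
  unify j -> Bool ~ k
_ _ : j -> Bool
  unify h -> Bool ~ j -> Bool
  unify h ~ j
  unify Bool ~ Bool
let r : Bool
  unify Bool ~ Int
  FAIL: mismatch Bool ~ Int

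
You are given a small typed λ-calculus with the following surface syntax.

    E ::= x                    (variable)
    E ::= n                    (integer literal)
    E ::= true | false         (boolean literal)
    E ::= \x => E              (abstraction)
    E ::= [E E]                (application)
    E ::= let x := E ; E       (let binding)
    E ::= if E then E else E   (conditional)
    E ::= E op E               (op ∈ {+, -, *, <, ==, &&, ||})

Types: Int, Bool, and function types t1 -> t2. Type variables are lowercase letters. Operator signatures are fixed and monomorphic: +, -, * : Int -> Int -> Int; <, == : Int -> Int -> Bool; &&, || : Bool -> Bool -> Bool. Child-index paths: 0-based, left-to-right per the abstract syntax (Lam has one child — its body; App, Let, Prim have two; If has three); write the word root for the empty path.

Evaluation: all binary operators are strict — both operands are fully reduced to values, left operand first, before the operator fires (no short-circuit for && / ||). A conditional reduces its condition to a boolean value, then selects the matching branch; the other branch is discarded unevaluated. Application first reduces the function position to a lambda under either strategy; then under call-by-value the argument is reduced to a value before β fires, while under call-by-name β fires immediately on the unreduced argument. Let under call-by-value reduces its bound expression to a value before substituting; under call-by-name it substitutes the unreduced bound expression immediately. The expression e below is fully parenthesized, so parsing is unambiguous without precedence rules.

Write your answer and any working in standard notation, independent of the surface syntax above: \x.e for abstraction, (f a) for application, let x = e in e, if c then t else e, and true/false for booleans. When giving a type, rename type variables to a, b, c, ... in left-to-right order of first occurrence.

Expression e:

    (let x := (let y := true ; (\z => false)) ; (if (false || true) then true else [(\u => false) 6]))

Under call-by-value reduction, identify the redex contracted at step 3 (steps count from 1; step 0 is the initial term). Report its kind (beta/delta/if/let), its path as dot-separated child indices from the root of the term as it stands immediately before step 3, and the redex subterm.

Answer: delta at 0 : (false || true)

Trace:
step 0: (let x = (let y = true in (\z.false)) in (if (false || true) then true else ((\u.false) 6)))
step 1: [let@0] (let x = (\z.false) in (if (false || true) then true else ((\u.false) 6)))
step 2: [let@root] (if (false || true) then true else ((\u.false) 6))
step 3: [delta@0] (if true then true else ((\u.false) 6))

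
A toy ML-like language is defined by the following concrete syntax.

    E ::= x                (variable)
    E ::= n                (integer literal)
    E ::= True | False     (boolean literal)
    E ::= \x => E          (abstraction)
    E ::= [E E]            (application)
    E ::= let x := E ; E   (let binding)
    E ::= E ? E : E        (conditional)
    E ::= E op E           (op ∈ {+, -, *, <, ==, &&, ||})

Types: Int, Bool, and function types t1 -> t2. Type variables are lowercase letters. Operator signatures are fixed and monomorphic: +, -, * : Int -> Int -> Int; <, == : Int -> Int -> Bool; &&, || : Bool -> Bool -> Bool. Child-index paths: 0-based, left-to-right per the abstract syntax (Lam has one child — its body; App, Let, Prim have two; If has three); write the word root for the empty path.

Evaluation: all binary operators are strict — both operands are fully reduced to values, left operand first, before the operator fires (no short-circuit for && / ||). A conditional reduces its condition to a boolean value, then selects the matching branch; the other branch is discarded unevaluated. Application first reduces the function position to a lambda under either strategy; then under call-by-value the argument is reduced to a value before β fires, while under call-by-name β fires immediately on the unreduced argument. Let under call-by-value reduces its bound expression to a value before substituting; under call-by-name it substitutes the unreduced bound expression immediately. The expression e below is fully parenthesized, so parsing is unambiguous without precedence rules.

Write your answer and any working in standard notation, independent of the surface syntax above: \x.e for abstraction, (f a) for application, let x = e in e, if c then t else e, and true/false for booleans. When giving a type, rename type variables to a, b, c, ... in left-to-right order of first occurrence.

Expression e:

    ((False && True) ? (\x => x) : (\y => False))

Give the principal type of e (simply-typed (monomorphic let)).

Answer: Bool -> Bool

Trace:
  unify Bool ~ Bool
  unify Bool ~ Bool
  unify Bool ~ Bool
x : a
\x._ : a -> a
\y._ : b -> Bool
  unify a -> a ~ b -> Bool
  unify a ~ b
  unify b ~ Bool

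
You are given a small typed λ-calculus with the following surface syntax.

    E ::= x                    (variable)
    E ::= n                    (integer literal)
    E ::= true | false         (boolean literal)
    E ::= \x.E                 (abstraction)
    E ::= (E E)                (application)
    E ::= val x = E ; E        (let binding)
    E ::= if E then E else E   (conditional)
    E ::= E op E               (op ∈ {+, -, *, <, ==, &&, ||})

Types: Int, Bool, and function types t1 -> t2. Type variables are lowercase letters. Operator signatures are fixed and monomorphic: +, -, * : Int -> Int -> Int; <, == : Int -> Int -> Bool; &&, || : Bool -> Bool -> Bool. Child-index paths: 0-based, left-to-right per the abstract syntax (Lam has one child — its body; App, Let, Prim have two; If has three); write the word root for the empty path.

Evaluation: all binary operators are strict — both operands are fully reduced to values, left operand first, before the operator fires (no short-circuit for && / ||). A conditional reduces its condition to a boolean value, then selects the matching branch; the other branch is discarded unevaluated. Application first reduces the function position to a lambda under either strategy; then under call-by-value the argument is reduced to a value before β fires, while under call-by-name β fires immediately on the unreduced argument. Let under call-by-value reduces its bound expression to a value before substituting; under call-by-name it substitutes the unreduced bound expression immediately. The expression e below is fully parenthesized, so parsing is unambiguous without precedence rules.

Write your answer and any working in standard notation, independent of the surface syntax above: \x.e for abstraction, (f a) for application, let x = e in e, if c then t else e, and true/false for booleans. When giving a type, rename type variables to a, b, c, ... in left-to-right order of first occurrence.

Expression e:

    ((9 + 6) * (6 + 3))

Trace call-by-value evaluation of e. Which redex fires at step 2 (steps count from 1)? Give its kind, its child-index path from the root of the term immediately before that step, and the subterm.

Trace:
step 0: ((9 + 6) * (6 + 3))
step 1: [delta@0] (15 * (6 + 3))
step 2: [delta@1] (15 * 9)

Answer: delta at 1 : (6 + 3)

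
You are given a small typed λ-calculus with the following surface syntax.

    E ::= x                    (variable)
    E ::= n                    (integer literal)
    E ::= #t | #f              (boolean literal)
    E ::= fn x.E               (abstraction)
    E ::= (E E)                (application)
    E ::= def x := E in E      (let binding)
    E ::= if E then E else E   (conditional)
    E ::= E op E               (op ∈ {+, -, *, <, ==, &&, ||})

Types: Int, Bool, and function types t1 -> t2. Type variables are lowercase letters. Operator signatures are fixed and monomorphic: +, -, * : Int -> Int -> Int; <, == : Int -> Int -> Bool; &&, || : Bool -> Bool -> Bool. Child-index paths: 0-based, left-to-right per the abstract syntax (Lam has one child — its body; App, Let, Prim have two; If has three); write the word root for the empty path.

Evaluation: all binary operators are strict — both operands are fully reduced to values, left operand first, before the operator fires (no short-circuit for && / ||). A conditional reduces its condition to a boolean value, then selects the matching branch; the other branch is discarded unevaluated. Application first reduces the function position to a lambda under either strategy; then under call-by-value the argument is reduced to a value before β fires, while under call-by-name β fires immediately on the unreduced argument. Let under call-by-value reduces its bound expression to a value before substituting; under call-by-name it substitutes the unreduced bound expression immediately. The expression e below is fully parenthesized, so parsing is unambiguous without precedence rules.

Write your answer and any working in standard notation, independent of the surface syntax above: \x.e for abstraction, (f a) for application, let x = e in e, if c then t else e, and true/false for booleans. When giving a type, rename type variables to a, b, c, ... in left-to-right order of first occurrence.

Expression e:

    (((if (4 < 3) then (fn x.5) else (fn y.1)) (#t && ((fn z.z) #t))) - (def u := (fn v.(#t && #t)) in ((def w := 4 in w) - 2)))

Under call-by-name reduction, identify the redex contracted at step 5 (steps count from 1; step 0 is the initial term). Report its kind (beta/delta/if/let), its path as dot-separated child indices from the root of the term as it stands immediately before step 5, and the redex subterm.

Answer: let at 1.0 : (let w = 4 in w)

Derivation:
step 0: (((if (4 < 3) then (\x.5) else (\y.1)) (true && ((\z.z) true))) - (let u = (\v.(true && true)) in ((let w = 4 in w) - 2)))
step 1: [delta@0.0.0] (((if false then (\x.5) else (\y.1)) (true && ((\z.z) true))) - (let u = (\v.(true && true)) in ((let w = 4 in w) - 2)))
step 2: [if@0.0] (((\y.1) (true && ((\z.z) true))) - (let u = (\v.(true && true)) in ((let w = 4 in w) - 2)))
step 3: [beta@0] (1 - (let u = (\v.(true && true)) in ((let w = 4 in w) - 2)))
step 4: [let@1] (1 - ((let w = 4 in w) - 2))
step 5: [let@1.0] (1 - (4 - 2))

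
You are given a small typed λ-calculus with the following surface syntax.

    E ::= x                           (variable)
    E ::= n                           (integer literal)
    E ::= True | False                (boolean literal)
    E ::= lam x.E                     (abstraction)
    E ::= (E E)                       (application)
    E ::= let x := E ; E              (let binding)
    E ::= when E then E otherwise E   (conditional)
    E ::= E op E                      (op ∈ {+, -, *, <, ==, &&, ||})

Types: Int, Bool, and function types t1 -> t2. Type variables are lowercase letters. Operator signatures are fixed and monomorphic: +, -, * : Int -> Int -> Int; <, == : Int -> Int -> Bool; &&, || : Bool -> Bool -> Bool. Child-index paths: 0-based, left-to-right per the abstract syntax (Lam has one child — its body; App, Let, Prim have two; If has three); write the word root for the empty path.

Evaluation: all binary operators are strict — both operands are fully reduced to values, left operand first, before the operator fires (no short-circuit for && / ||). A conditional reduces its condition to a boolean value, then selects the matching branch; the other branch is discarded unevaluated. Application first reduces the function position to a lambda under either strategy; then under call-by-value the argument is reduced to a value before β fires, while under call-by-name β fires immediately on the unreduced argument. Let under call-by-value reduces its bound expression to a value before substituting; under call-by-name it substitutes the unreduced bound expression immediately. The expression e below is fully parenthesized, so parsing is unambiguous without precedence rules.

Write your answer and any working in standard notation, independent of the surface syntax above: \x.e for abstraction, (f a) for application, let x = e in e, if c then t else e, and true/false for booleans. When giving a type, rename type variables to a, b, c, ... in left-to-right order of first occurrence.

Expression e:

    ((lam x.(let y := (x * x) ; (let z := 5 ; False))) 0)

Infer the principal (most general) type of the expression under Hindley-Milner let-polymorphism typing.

Trace:
x : a
  unify a ~ Int
x : Int
  unify Int ~ Int
let y : Int
let z : Int
\x._ : Int -> Bool
  unify Int -> Bool ~ Int -> b
  unify Int ~ Int
  unify Bool ~ b
_ _ : Bool

Answer: Bool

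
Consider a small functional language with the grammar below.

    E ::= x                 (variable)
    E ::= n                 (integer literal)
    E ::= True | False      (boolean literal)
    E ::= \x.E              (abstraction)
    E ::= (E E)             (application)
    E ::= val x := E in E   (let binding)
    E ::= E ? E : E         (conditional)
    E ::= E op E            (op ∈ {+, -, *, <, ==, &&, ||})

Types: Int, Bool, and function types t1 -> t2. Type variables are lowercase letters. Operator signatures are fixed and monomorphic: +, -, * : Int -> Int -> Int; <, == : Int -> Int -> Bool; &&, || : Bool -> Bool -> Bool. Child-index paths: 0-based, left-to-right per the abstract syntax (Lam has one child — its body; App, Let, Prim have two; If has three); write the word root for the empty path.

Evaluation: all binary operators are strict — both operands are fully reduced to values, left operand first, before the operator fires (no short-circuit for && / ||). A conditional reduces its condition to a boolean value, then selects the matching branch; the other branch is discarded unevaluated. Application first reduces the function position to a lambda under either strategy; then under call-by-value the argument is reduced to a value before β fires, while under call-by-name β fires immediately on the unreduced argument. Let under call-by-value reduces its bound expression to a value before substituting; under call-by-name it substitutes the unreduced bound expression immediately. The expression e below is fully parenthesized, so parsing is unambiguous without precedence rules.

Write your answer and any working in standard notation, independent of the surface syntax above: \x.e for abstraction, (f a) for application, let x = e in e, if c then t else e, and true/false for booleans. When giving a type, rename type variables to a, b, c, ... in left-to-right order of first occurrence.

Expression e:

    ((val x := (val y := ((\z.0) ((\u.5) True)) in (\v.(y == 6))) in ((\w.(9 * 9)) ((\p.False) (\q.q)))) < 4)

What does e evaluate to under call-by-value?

Answer: false

Derivation:
step 0: ((let x = (let y = ((\z.0) ((\u.5) true)) in (\v.(y == 6))) in ((\w.(9 * 9)) ((\p.false) (\q.q)))) < 4)
step 1: [beta@0.0.0.1] ((let x = (let y = ((\z.0) 5) in (\v.(y == 6))) in ((\w.(9 * 9)) ((\p.false) (\q.q)))) < 4)
step 2: [beta@0.0.0] ((let x = (let y = 0 in (\v.(y == 6))) in ((\w.(9 * 9)) ((\p.false) (\q.q)))) < 4)
step 3: [let@0.0] ((let x = (\v.(0 == 6)) in ((\w.(9 * 9)) ((\p.false) (\q.q)))) < 4)
step 4: [let@0] (((\w.(9 * 9)) ((\p.false) (\q.q))) < 4)
step 5: [beta@0.1] (((\w.(9 * 9)) false) < 4)
step 6: [beta@0] ((9 * 9) < 4)
step 7: [delta@0] (81 < 4)
step 8: [delta@root] false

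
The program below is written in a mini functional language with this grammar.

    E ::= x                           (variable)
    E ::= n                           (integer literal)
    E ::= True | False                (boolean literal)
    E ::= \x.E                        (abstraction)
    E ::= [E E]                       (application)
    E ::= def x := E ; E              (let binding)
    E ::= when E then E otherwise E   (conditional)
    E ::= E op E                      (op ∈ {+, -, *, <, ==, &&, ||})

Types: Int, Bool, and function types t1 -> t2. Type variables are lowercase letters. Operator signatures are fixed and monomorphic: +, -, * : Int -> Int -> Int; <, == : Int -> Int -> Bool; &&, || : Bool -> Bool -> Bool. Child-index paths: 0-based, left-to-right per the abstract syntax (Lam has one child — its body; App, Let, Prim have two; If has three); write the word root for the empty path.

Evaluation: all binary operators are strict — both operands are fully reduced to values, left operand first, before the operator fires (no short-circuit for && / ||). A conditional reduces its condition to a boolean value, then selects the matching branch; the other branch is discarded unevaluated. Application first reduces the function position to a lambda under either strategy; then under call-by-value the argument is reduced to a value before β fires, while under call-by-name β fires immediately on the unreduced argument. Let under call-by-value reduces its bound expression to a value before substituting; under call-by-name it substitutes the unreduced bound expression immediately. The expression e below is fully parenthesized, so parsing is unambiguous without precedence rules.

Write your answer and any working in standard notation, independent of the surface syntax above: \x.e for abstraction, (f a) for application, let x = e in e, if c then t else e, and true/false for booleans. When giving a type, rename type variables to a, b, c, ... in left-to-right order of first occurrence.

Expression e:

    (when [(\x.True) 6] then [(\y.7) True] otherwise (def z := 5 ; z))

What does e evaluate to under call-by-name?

Answer: 7

Derivation:
step 0: (if ((\x.true) 6) then ((\y.7) true) else (let z = 5 in z))
step 1: [beta@0] (if true then ((\y.7) true) else (let z = 5 in z))
step 2: [if@root] ((\y.7) true)
step 3: [beta@root] 7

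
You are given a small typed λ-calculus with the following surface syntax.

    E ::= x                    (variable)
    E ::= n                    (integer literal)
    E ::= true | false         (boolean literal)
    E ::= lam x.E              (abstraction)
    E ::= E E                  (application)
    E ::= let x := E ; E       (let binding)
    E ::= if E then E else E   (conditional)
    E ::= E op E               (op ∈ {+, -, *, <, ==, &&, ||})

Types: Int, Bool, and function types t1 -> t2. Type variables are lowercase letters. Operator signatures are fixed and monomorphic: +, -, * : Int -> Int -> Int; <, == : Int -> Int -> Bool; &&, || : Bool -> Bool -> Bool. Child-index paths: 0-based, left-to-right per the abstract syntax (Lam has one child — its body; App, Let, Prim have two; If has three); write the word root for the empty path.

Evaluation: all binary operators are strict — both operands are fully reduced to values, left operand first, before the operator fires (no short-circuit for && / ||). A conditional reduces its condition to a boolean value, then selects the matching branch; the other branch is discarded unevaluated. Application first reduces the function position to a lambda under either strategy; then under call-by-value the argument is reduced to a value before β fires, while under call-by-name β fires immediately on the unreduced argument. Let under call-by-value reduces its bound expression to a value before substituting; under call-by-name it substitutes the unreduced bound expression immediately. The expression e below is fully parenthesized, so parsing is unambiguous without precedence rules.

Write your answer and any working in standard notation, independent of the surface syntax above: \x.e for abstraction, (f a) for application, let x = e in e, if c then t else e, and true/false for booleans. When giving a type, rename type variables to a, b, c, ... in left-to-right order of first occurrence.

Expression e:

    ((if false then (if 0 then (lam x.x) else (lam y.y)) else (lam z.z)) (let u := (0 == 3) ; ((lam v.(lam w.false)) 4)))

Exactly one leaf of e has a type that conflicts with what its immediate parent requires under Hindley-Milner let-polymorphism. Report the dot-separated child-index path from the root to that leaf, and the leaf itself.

Trace:
  unify Bool ~ Bool
  unify Int ~ Bool
  FAIL: mismatch Int ~ Bool

Answer: 0.1.0 : 0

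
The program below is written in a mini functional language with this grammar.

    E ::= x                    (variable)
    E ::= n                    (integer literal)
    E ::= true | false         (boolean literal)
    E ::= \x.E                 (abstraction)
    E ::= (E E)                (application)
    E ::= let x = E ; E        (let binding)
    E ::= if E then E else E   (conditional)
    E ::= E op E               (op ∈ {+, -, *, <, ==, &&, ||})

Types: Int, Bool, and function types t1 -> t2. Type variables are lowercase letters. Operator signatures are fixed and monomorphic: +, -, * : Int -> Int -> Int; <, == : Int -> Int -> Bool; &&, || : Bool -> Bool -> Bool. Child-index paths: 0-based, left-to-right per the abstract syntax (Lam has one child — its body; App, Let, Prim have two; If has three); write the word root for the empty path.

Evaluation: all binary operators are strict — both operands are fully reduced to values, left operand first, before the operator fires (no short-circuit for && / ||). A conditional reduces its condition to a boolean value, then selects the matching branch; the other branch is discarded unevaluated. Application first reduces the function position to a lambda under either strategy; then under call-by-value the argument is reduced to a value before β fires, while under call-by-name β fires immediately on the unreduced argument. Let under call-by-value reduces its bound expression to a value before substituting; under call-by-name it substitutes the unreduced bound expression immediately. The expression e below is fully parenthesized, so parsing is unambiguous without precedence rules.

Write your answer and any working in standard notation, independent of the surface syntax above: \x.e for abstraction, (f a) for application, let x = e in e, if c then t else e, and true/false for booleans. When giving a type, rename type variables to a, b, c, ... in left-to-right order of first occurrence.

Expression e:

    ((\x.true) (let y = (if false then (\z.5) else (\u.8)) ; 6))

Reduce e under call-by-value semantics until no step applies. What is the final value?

Answer: true

Working:
step 0: ((\x.true) (let y = (if false then (\z.5) else (\u.8)) in 6))
step 1: [if@1.0] ((\x.true) (let y = (\u.8) in 6))
step 2: [let@1] ((\x.true) 6)
step 3: [beta@root] true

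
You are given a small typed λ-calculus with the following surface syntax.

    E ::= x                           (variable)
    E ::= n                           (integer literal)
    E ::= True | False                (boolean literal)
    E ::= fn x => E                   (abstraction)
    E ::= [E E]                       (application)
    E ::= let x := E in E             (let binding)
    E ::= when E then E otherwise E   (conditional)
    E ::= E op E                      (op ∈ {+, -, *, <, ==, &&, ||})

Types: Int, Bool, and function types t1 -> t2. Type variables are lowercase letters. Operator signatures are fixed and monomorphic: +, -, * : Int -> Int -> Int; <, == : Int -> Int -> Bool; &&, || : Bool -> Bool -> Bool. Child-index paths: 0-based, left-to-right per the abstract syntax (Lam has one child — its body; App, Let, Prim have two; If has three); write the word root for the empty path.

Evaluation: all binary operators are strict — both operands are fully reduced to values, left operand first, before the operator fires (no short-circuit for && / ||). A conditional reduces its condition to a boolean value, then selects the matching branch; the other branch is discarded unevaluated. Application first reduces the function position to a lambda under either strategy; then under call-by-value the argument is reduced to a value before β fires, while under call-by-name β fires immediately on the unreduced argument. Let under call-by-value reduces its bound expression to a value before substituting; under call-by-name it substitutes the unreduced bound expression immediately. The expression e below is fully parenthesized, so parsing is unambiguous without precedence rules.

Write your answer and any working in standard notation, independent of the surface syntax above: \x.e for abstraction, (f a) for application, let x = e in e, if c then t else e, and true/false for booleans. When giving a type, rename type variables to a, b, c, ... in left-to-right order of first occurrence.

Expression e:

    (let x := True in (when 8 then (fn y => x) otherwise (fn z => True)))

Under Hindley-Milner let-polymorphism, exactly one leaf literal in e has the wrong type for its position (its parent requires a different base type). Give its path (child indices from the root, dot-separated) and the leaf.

Answer: 1.0 : 8

Working:
let x : Bool
  unify Int ~ Bool
  FAIL: mismatch Int ~ Bool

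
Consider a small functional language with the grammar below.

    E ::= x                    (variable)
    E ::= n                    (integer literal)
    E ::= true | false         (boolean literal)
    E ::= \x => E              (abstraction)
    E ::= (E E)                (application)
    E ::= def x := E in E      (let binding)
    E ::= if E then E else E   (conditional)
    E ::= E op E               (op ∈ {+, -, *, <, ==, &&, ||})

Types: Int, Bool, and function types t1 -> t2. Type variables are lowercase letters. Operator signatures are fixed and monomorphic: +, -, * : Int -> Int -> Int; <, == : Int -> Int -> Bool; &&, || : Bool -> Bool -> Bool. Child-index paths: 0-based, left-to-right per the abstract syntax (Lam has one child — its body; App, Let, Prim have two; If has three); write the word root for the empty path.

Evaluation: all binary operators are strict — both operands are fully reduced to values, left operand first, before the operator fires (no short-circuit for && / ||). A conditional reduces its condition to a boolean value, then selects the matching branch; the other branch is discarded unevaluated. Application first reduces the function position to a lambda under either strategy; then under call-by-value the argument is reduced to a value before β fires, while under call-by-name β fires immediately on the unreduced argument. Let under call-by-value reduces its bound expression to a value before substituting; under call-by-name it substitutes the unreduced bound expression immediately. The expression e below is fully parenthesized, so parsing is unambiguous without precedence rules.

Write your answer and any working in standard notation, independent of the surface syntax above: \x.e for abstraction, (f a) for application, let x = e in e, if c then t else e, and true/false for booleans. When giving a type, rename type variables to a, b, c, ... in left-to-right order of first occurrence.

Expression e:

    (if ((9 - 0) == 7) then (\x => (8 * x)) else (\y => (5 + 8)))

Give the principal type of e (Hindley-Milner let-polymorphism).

Answer: Int -> Int

Trace:
  unify Int ~ Int
  unify Int ~ Int
  unify Int ~ Int
  unify Int ~ Int
  unify Bool ~ Bool
  unify Int ~ Int
x : a
  unify a ~ Int
\x._ : Int -> Int
  unify Int ~ Int
  unify Int ~ Int
\y._ : b -> Int
  unify Int -> Int ~ b -> Int
  unify Int ~ b
  unify Int ~ Int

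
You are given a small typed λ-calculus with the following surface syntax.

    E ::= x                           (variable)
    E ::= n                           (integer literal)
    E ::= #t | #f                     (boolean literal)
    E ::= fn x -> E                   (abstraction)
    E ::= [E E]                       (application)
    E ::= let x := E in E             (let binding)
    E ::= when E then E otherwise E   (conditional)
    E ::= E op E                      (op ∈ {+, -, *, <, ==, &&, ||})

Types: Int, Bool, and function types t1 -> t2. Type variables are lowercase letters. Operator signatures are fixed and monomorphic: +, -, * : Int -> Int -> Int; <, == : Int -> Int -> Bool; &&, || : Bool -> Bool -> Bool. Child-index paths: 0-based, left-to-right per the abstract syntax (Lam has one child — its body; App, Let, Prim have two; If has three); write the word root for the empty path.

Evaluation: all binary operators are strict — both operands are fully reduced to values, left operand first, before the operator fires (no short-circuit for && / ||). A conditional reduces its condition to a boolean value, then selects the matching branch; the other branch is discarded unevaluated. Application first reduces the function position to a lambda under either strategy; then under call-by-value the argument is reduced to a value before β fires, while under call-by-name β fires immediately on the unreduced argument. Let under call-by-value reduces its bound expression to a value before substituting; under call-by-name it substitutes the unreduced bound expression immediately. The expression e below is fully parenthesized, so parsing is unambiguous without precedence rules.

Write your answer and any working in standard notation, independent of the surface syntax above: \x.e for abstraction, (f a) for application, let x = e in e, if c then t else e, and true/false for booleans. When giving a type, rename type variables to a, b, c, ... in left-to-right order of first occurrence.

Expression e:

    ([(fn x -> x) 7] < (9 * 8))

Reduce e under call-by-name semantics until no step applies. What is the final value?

Answer: true

Trace:
step 0: (((\x.x) 7) < (9 * 8))
step 1: [beta@0] (7 < (9 * 8))
step 2: [delta@1] (7 < 72)
step 3: [delta@root] true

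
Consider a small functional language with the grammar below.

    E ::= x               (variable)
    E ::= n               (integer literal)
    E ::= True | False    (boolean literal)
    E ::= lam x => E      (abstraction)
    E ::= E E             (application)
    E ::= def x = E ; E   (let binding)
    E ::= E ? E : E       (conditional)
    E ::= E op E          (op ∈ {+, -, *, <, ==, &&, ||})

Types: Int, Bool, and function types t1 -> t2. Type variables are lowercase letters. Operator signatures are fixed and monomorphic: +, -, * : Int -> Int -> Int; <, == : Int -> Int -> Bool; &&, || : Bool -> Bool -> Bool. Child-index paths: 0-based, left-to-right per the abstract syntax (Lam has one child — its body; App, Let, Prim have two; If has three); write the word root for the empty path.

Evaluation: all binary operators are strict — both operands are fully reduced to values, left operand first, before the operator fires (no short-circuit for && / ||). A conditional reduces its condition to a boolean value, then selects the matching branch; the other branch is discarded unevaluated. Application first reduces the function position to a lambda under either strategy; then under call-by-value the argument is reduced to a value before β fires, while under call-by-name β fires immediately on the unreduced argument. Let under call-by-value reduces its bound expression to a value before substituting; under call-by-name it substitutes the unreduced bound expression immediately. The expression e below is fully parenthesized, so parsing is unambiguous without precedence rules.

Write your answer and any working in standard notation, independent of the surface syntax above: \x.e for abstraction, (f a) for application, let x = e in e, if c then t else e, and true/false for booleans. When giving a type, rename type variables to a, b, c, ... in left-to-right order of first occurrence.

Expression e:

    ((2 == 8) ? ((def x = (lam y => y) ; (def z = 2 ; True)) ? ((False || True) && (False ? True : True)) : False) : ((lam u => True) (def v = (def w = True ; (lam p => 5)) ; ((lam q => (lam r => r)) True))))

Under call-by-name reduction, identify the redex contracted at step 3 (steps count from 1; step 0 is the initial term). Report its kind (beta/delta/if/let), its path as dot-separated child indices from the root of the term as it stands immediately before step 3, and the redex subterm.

Derivation:
step 0: (if (2 == 8) then (if (let x = (\y.y) in (let z = 2 in true)) then ((false || true) && (if false then true else true)) else false) else ((\u.true) (let v = (let w = true in (\p.5)) in ((\q.(\r.r)) true))))
step 1: [delta@0] (if false then (if (let x = (\y.y) in (let z = 2 in true)) then ((false || true) && (if false then true else true)) else false) else ((\u.true) (let v = (let w = true in (\p.5)) in ((\q.(\r.r)) true))))
step 2: [if@root] ((\u.true) (let v = (let w = true in (\p.5)) in ((\q.(\r.r)) true)))
step 3: [beta@root] true

Answer: beta at root : ((\u.true) (let v = (let w = true in (\p.5)) in ((\q.(\r.r)) true)))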